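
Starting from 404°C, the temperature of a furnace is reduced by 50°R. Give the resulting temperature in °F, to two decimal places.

The 50°R change is an interval, so only the factor 5/9 applies: -50 × 5/9 = -27.7778°C.
Final Celsius temperature: 404.0000 - 27.7778 = 376.2222°C.
In Fahrenheit: 376.2222 × 1.8 + 32 = 709.20°F.

709.20°F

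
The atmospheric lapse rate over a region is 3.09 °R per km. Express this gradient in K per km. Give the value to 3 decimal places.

The quantity depends on a temperature interval, so only the ratio of degree sizes applies; the offset between the scales is irrelevant.
A change of 1°R is a change of 5/9 K, so 3.09 × 5/9 = 1.717.

1.717 K/km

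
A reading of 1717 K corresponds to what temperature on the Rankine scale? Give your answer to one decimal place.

In Celsius: 1717 - 273.15 = 1443.8500°C.
In Rankine: 1443.8500 × 1.8 + 491.67 = 3090.6°R.

3090.6°R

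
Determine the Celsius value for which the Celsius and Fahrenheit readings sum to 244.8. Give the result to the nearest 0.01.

76.00°C

Let C be the Celsius reading. The Fahrenheit reading is F = 1.8·C + 32.
Require C + F = 244.8: (2.8)·C + 32 = 244.8.
C = (244.8 - 32) / (2.8) = 76.00.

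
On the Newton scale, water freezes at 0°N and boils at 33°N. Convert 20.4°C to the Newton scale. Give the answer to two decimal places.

Linearly onto the Newton scale: 0 + (20.4000 / 100) × (33 - 0) = 6.73°N.

6.73°N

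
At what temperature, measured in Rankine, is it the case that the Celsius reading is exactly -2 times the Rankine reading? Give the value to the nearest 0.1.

106.9°R

Let R be the Rankine reading. The Celsius reading is C = 5/9·R - 273.15.
Require C = -2·R: 5/9·R - 273.15 = -2·R.
(23/9)·R = 273.15  ⇒  R = 106.9.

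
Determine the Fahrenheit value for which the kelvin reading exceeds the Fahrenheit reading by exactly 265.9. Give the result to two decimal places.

-23.69°F

Let F be the Fahrenheit reading. The kelvin reading is K = 5/9·F + 255.372.
Require K - F = 265.9: (-4/9)·F + 255.372 = 265.9.
F = (265.9 - 255.372) / (-4/9) = -23.69.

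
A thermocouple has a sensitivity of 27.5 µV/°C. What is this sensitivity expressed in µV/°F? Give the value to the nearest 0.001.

Since only a temperature interval is involved, the additive offset between the scales drops out.
A change of 1°F is a change of 5/9°C, so per °F the value is 27.5 × 5/9 = 15.278.

15.278 µV/°F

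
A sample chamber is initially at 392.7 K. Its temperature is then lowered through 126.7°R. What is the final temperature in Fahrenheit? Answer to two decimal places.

Initial temperature in Celsius: 392.7 - 273.15 = 119.5500°C.
The 126.7°R change is an interval, so only the factor 5/9 applies: -126.7 × 5/9 = -70.3889°C.
Final Celsius temperature: 119.5500 - 70.3889 = 49.1611°C.
In Fahrenheit: 49.1611 × 1.8 + 32 = 120.49°F.

120.49°F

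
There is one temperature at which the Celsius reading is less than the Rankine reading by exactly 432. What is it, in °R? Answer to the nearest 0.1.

Let R be the Rankine reading. The Celsius reading is C = 5/9·R - 273.15.
Require C - R = -432: (-4/9)·R - 273.15 = -432.
R = (-432 + 273.15) / (-4/9) = 357.4.

357.4°R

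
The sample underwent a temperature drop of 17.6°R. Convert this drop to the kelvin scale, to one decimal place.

9.8 K

Only the scale ratio 5/9 matters for a change in temperature.
17.6 × 5/9 = 9.8.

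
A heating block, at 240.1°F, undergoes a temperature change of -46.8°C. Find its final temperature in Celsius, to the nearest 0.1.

Initial temperature in Celsius: (240.1 - 32) × 5/9 = 115.6111°C.
Final Celsius temperature: 115.6111 - 46.8000 = 68.8111°C.

68.8°C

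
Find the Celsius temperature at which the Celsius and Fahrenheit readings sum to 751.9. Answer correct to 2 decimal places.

257.11°C

Let C be the Celsius reading. The Fahrenheit reading is F = 1.8·C + 32.
Require C + F = 751.9: (2.8)·C + 32 = 751.9.
C = (751.9 - 32) / (2.8) = 257.11.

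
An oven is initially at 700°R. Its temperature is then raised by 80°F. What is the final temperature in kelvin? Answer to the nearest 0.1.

433.3 K

Initial temperature in Celsius: (700 - 491.67) × 5/9 = 115.7389°C.
The 80°F change is an interval, so only the factor 5/9 applies: +80 × 5/9 = +44.4444°C.
Final Celsius temperature: 115.7389 + 44.4444 = 160.1833°C.
In kelvin: 160.1833 + 273.15 = 433.3 K.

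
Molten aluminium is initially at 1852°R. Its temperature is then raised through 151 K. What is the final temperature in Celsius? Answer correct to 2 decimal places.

Initial temperature in Celsius: (1852 - 491.67) × 5/9 = 755.7389°C.
The 151 K change is an interval; Kelvin and Celsius degrees are the same size, so ΔC = +151°C.
Final Celsius temperature: 755.7389 + 151.0000 = 906.7389°C.

906.74°C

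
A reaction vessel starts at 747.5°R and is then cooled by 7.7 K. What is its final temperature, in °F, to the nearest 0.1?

Initial temperature in Celsius: (747.5 - 491.67) × 5/9 = 142.1278°C.
The 7.7 K change is an interval; Kelvin and Celsius degrees are the same size, so ΔC = -7.7°C.
Final Celsius temperature: 142.1278 - 7.7000 = 134.4278°C.
In Fahrenheit: 134.4278 × 1.8 + 32 = 274.0°F.

274.0°F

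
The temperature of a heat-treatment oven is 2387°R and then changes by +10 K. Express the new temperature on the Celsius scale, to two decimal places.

Initial temperature in Celsius: (2387 - 491.67) × 5/9 = 1052.9611°C.
The 10 K change is an interval; Kelvin and Celsius degrees are the same size, so ΔC = +10°C.
Final Celsius temperature: 1052.9611 + 10.0000 = 1062.9611°C.

1062.96°C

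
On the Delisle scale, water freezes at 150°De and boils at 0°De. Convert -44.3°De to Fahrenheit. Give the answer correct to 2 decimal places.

Linear interpolation between the fixed points: C = (-44.3 - 150) × 100 / (0 - 150) = 129.5333°C.
Then 129.5333 × 1.8 + 32 = 265.16°F.

265.16°F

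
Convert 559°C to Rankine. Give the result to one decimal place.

In Rankine: 559.0000 × 1.8 + 491.67 = 1497.9°R.

1497.9°R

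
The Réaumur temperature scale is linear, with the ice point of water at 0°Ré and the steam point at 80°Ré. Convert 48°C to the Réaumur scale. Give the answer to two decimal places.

38.40°Ré

Linearly onto the Réaumur scale: 0 + (48.0000 / 100) × (80 - 0) = 38.40°Ré.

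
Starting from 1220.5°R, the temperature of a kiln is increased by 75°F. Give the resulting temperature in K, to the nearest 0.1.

Initial temperature in Celsius: (1220.5 - 491.67) × 5/9 = 404.9056°C.
The 75°F change is an interval, so only the factor 5/9 applies: +75 × 5/9 = +41.6667°C.
Final Celsius temperature: 404.9056 + 41.6667 = 446.5722°C.
In kelvin: 446.5722 + 273.15 = 719.7 K.

719.7 K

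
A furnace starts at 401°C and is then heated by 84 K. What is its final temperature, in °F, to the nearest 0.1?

905.0°F

The 84 K change is an interval; Kelvin and Celsius degrees are the same size, so ΔC = +84°C.
Final Celsius temperature: 401.0000 + 84.0000 = 485.0000°C.
In Fahrenheit: 485.0000 × 1.8 + 32 = 905.0°F.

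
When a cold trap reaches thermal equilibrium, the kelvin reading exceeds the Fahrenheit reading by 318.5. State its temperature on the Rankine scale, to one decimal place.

317.6°R

Let x be the kelvin reading; then the Fahrenheit reading is 1.8·x - 459.67.
(1.8·x - 459.67) - x = -318.5  ⇒  (0.8)·x = 141.17  ⇒  x = 176.4625 K.
In Celsius: 176.4625 - 273.15 = -96.6875°C.
In Rankine: -96.6875 × 1.8 + 491.67 = 317.6°R.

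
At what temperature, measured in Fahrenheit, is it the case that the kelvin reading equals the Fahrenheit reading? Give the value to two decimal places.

574.59°F

Let F be the Fahrenheit reading. The kelvin reading is K = 5/9·F + 255.372.
Set K = F: 5/9·F + 255.372 = F.
(-4/9)·F = -255.372  ⇒  F = 574.59.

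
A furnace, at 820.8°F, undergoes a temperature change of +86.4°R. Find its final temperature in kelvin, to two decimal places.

Initial temperature in Celsius: (820.8 - 32) × 5/9 = 438.2222°C.
The 86.4°R change is an interval, so only the factor 5/9 applies: +86.4 × 5/9 = +48.0000°C.
Final Celsius temperature: 438.2222 + 48.0000 = 486.2222°C.
In kelvin: 486.2222 + 273.15 = 759.37 K.

759.37 K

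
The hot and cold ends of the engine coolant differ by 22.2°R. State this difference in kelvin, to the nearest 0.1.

12.3 K

For a temperature interval the offset drops out; only the factor 5/9 applies.
22.2 × 5/9 = 12.3.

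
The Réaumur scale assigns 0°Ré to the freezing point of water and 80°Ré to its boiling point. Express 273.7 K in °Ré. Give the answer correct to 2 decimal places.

First in Celsius: 273.7 - 273.15 = 0.5500°C.
Linearly onto the Réaumur scale: 0 + (0.5500 / 100) × (80 - 0) = 0.44°Ré.

0.44°Ré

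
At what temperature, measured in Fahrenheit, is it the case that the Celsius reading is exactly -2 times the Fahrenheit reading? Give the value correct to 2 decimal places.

6.96°F

Let F be the Fahrenheit reading. The Celsius reading is C = 5/9·F - 17.7778.
Require C = -2·F: 5/9·F - 17.7778 = -2·F.
(23/9)·F = 17.7778  ⇒  F = 6.96.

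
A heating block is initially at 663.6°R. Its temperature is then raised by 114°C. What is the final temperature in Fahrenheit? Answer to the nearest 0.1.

Initial temperature in Celsius: (663.6 - 491.67) × 5/9 = 95.5167°C.
Final Celsius temperature: 95.5167 + 114.0000 = 209.5167°C.
In Fahrenheit: 209.5167 × 1.8 + 32 = 409.1°F.

409.1°F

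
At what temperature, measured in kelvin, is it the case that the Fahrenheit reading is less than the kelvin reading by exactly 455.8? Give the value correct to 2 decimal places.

4.84 K

Let K be the kelvin reading. The Fahrenheit reading is F = 1.8·K - 459.67.
Require F - K = -455.8: (0.8)·K - 459.67 = -455.8.
K = (-455.8 + 459.67) / (0.8) = 4.84.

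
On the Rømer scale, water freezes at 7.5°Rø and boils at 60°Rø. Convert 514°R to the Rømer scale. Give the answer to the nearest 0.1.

First in Celsius: (514 - 491.67) × 5/9 = 12.4056°C.
Linearly onto the Rømer scale: 7.5 + (12.4056 / 100) × (60 - 7.5) = 14.0°Rø.

14.0°Rø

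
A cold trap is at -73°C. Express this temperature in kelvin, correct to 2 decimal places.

200.15 K

In kelvin: -73.0000 + 273.15 = 200.15 K.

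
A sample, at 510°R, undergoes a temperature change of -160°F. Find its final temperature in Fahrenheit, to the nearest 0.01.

-109.67°F

Initial temperature in Celsius: (510 - 491.67) × 5/9 = 10.1833°C.
The 160°F change is an interval, so only the factor 5/9 applies: -160 × 5/9 = -88.8889°C.
Final Celsius temperature: 10.1833 - 88.8889 = -78.7056°C.
In Fahrenheit: -78.7056 × 1.8 + 32 = -109.67°F.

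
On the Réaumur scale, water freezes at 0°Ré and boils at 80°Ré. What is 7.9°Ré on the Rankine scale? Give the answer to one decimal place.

Linear interpolation between the fixed points: C = (7.9 - 0) × 100 / (80 - 0) = 9.8750°C.
Then 9.8750 × 1.8 + 491.67 = 509.4°R.

509.4°R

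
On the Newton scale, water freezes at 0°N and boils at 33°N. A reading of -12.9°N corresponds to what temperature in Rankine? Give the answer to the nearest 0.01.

421.31°R

Linear interpolation between the fixed points: C = (-12.9 - 0) × 100 / (33 - 0) = -39.0909°C.
Then -39.0909 × 1.8 + 491.67 = 421.31°R.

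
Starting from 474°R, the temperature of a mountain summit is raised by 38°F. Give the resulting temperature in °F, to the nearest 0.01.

Initial temperature in Celsius: (474 - 491.67) × 5/9 = -9.8167°C.
The 38°F change is an interval, so only the factor 5/9 applies: +38 × 5/9 = +21.1111°C.
Final Celsius temperature: -9.8167 + 21.1111 = 11.2944°C.
In Fahrenheit: 11.2944 × 1.8 + 32 = 52.33°F.

52.33°F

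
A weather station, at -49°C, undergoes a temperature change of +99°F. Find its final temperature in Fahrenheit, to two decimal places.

The 99°F change is an interval, so only the factor 5/9 applies: +99 × 5/9 = +55.0000°C.
Final Celsius temperature: -49.0000 + 55.0000 = 6.0000°C.
In Fahrenheit: 6.0000 × 1.8 + 32 = 42.80°F.

42.80°F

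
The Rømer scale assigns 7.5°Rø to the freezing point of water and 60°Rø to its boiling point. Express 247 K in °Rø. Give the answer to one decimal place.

-6.2°Rø

First in Celsius: 247 - 273.15 = -26.1500°C.
Linearly onto the Rømer scale: 7.5 + (-26.1500 / 100) × (60 - 7.5) = -6.2°Rø.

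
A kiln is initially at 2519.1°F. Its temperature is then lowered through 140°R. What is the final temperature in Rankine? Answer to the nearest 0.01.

2838.77°R

Initial temperature in Celsius: (2519.1 - 32) × 5/9 = 1381.7222°C.
The 140°R change is an interval, so only the factor 5/9 applies: -140 × 5/9 = -77.7778°C.
Final Celsius temperature: 1381.7222 - 77.7778 = 1303.9444°C.
In Rankine: 1303.9444 × 1.8 + 491.67 = 2838.77°R.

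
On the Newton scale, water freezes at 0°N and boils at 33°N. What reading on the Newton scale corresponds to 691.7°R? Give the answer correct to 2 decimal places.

36.67°N

First in Celsius: (691.7 - 491.67) × 5/9 = 111.1278°C.
Linearly onto the Newton scale: 0 + (111.1278 / 100) × (33 - 0) = 36.67°N.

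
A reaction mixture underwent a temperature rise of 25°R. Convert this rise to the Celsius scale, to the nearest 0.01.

13.89°C

For a temperature interval the offset drops out; only the factor 5/9 applies.
25 × 5/9 = 13.89.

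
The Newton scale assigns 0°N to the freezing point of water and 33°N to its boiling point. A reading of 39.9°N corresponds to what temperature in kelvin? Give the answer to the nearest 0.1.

394.1 K

Linear interpolation between the fixed points: C = (39.9 - 0) × 100 / (33 - 0) = 120.9091°C.
Then 120.9091 + 273.15 = 394.1 K.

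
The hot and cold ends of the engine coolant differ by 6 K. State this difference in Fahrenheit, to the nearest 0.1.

10.8°F

For a temperature interval the offset drops out; only the factor 1.8 applies.
6 × 1.8 = 10.8.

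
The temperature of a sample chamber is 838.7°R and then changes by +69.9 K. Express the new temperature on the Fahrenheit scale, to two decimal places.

Initial temperature in Celsius: (838.7 - 491.67) × 5/9 = 192.7944°C.
The 69.9 K change is an interval; Kelvin and Celsius degrees are the same size, so ΔC = +69.9°C.
Final Celsius temperature: 192.7944 + 69.9000 = 262.6944°C.
In Fahrenheit: 262.6944 × 1.8 + 32 = 504.85°F.

504.85°F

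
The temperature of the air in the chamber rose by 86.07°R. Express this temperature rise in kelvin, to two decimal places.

For a temperature interval the offset drops out; only the factor 5/9 applies.
86.07 × 5/9 = 47.82.

47.82 K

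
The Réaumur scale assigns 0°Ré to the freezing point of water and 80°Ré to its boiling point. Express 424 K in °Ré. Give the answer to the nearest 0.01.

120.68°Ré

First in Celsius: 424 - 273.15 = 150.8500°C.
Linearly onto the Réaumur scale: 0 + (150.8500 / 100) × (80 - 0) = 120.68°Ré.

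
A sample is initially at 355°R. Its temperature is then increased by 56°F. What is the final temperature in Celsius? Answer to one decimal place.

Initial temperature in Celsius: (355 - 491.67) × 5/9 = -75.9278°C.
The 56°F change is an interval, so only the factor 5/9 applies: +56 × 5/9 = +31.1111°C.
Final Celsius temperature: -75.9278 + 31.1111 = -44.8167°C.

-44.8°C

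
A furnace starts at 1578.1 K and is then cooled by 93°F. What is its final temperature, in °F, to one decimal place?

2287.9°F

Initial temperature in Celsius: 1578.1 - 273.15 = 1304.9500°C.
The 93°F change is an interval, so only the factor 5/9 applies: -93 × 5/9 = -51.6667°C.
Final Celsius temperature: 1304.9500 - 51.6667 = 1253.2833°C.
In Fahrenheit: 1253.2833 × 1.8 + 32 = 2287.9°F.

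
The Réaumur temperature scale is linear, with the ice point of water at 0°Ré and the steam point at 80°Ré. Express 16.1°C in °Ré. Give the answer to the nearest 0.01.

Linearly onto the Réaumur scale: 0 + (16.1000 / 100) × (80 - 0) = 12.88°Ré.

12.88°Ré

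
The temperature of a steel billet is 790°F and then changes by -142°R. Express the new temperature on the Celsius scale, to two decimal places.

342.22°C

Initial temperature in Celsius: (790 - 32) × 5/9 = 421.1111°C.
The 142°R change is an interval, so only the factor 5/9 applies: -142 × 5/9 = -78.8889°C.
Final Celsius temperature: 421.1111 - 78.8889 = 342.2222°C.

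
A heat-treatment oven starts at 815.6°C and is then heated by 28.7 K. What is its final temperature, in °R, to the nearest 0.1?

The 28.7 K change is an interval; Kelvin and Celsius degrees are the same size, so ΔC = +28.7°C.
Final Celsius temperature: 815.6000 + 28.7000 = 844.3000°C.
In Rankine: 844.3000 × 1.8 + 491.67 = 2011.4°R.

2011.4°R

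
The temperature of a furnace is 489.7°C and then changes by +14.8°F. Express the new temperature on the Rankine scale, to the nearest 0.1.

1387.9°R

The 14.8°F change is an interval, so only the factor 5/9 applies: +14.8 × 5/9 = +8.2222°C.
Final Celsius temperature: 489.7000 + 8.2222 = 497.9222°C.
In Rankine: 497.9222 × 1.8 + 491.67 = 1387.9°R.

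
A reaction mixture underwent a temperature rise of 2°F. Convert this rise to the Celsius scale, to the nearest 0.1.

For a temperature interval the offset drops out; only the factor 5/9 applies.
2 × 5/9 = 1.1.

1.1°C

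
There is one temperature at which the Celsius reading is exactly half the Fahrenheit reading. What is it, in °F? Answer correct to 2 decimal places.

Let F be the Fahrenheit reading. The Celsius reading is C = 5/9·F - 17.7778.
Require C = 0.5·F: 5/9·F - 17.7778 = 0.5·F.
(1/18)·F = 17.7778  ⇒  F = 320.00.

320.00°F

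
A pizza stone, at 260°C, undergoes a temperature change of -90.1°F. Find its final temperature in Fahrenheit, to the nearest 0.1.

409.9°F

The 90.1°F change is an interval, so only the factor 5/9 applies: -90.1 × 5/9 = -50.0556°C.
Final Celsius temperature: 260.0000 - 50.0556 = 209.9444°C.
In Fahrenheit: 209.9444 × 1.8 + 32 = 409.9°F.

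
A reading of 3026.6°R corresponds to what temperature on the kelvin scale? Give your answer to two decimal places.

1681.44 K

In Celsius: (3026.6 - 491.67) × 5/9 = 1408.2944°C.
In kelvin: 1408.2944 + 273.15 = 1681.44 K.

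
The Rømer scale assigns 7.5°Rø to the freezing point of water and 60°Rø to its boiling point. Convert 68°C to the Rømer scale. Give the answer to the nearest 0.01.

Linearly onto the Rømer scale: 7.5 + (68.0000 / 100) × (60 - 7.5) = 43.20°Rø.

43.20°Rø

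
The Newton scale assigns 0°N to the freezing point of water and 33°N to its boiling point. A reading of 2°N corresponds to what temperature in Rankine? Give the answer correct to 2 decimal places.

502.58°R

Linear interpolation between the fixed points: C = (2 - 0) × 100 / (33 - 0) = 6.0606°C.
Then 6.0606 × 1.8 + 491.67 = 502.58°R.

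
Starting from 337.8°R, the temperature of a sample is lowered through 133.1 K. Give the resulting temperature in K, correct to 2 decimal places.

Initial temperature in Celsius: (337.8 - 491.67) × 5/9 = -85.4833°C.
The 133.1 K change is an interval; Kelvin and Celsius degrees are the same size, so ΔC = -133.1°C.
Final Celsius temperature: -85.4833 - 133.1000 = -218.5833°C.
In kelvin: -218.5833 + 273.15 = 54.57 K.

54.57 K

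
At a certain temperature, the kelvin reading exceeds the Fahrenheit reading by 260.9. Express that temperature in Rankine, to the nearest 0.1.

447.2°R

Let x be the kelvin reading; then the Fahrenheit reading is 1.8·x - 459.67.
(1.8·x - 459.67) - x = -260.9  ⇒  (0.8)·x = 198.77  ⇒  x = 248.4625 K.
In Celsius: 248.4625 - 273.15 = -24.6875°C.
In Rankine: -24.6875 × 1.8 + 491.67 = 447.2°R.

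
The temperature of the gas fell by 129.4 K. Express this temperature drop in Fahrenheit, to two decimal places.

An interval of 1 K corresponds to 1.8°F.
129.4 × 1.8 = 232.92.

232.92°F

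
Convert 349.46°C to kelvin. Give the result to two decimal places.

622.61 K

In kelvin: 349.4600 + 273.15 = 622.61 K.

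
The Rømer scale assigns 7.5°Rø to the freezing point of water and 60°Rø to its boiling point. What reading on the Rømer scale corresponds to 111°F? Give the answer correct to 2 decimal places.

First in Celsius: (111 - 32) × 5/9 = 43.8889°C.
Linearly onto the Rømer scale: 7.5 + (43.8889 / 100) × (60 - 7.5) = 30.54°Rø.

30.54°Rø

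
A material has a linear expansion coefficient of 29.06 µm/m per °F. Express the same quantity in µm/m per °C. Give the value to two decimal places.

52.31 µm/m per °C

Since only a temperature interval is involved, the additive offset between the scales drops out.
A change of 1°C is a change of 1.8°F, so per °C the value is 29.06 × 1.8 = 52.31.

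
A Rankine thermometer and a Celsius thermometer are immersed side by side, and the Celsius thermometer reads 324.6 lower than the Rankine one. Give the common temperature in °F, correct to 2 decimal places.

Let x be the Rankine reading; then the Celsius reading is 5/9·x - 273.15.
(5/9·x - 273.15) - x = -324.6  ⇒  (-4/9)·x = -51.45  ⇒  x = 115.7625°R.
In Celsius: (115.7625 - 491.67) × 5/9 = -208.8375°C.
In Fahrenheit: -208.8375 × 1.8 + 32 = -343.91°F.

-343.91°F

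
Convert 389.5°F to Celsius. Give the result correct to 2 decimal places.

198.61°C

In Celsius: (389.5 - 32) × 5/9 = 198.6111°C.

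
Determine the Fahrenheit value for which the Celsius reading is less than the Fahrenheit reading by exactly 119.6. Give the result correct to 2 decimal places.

229.10°F

Let F be the Fahrenheit reading. The Celsius reading is C = 5/9·F - 17.7778.
Require C - F = -119.6: (-4/9)·F - 17.7778 = -119.6.
F = (-119.6 + 17.7778) / (-4/9) = 229.10.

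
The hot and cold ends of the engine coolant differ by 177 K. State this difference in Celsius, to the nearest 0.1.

177.0°C

Kelvin and Celsius degrees are the same size, so the interval is unchanged: 177.0.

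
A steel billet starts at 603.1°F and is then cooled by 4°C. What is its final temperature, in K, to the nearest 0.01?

Initial temperature in Celsius: (603.1 - 32) × 5/9 = 317.2778°C.
Final Celsius temperature: 317.2778 - 4.0000 = 313.2778°C.
In kelvin: 313.2778 + 273.15 = 586.43 K.

586.43 K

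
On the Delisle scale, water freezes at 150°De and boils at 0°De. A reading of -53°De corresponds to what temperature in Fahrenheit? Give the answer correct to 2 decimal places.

Linear interpolation between the fixed points: C = (-53 - 150) × 100 / (0 - 150) = 135.3333°C.
Then 135.3333 × 1.8 + 32 = 275.60°F.

275.60°F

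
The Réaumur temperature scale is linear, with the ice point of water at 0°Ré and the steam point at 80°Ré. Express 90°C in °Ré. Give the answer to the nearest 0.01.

Linearly onto the Réaumur scale: 0 + (90.0000 / 100) × (80 - 0) = 72.00°Ré.

72.00°Ré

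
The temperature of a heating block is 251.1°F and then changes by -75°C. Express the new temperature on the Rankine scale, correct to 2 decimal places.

575.77°R

Initial temperature in Celsius: (251.1 - 32) × 5/9 = 121.7222°C.
Final Celsius temperature: 121.7222 - 75.0000 = 46.7222°C.
In Rankine: 46.7222 × 1.8 + 491.67 = 575.77°R.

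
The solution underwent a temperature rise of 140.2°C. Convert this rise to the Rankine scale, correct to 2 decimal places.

252.36°R

Only the scale ratio 1.8 matters for a change in temperature.
140.2 × 1.8 = 252.36.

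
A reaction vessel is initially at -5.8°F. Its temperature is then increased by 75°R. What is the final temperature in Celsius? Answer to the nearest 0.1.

20.7°C

Initial temperature in Celsius: (-5.8 - 32) × 5/9 = -21.0000°C.
The 75°R change is an interval, so only the factor 5/9 applies: +75 × 5/9 = +41.6667°C.
Final Celsius temperature: -21.0000 + 41.6667 = 20.6667°C.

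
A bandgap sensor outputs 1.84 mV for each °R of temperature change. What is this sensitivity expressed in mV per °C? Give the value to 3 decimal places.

Since only a temperature interval is involved, the additive offset between the scales drops out.
A change of 1°C is a change of 1.8°R, so per °C the value is 1.84 × 1.8 = 3.312.

3.312 mV per °C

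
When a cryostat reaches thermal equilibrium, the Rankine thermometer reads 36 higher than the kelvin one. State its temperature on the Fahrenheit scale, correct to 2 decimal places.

Let x be the kelvin reading; then the Rankine reading is 1.8·x.
(1.8·x) - x = 36  ⇒  (0.8)·x = 36  ⇒  x = 45.0000 K.
In Celsius: 45 - 273.15 = -228.1500°C.
In Fahrenheit: -228.1500 × 1.8 + 32 = -378.67°F.

-378.67°F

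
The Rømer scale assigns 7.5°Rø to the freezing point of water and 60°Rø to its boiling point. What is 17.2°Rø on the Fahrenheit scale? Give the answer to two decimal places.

Linear interpolation between the fixed points: C = (17.2 - 7.5) × 100 / (60 - 7.5) = 18.4762°C.
Then 18.4762 × 1.8 + 32 = 65.26°F.

65.26°F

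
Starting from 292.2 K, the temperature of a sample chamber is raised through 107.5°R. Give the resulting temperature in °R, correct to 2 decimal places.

Initial temperature in Celsius: 292.2 - 273.15 = 19.0500°C.
The 107.5°R change is an interval, so only the factor 5/9 applies: +107.5 × 5/9 = +59.7222°C.
Final Celsius temperature: 19.0500 + 59.7222 = 78.7722°C.
In Rankine: 78.7722 × 1.8 + 491.67 = 633.46°R.

633.46°R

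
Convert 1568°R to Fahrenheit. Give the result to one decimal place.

In Celsius: (1568 - 491.67) × 5/9 = 597.9611°C.
In Fahrenheit: 597.9611 × 1.8 + 32 = 1108.3°F.

1108.3°F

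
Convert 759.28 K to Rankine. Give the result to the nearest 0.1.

1366.7°R

In Celsius: 759.28 - 273.15 = 486.1300°C.
In Rankine: 486.1300 × 1.8 + 491.67 = 1366.7°R.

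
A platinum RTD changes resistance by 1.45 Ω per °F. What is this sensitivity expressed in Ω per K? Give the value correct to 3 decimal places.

Since only a temperature interval is involved, the additive offset between the scales drops out.
A change of 1 K is a change of 1.8°F, so per K the value is 1.45 × 1.8 = 2.610.

2.610 Ω per K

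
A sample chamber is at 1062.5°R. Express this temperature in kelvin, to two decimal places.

In Celsius: (1062.5 - 491.67) × 5/9 = 317.1278°C.
In kelvin: 317.1278 + 273.15 = 590.28 K.

590.28 K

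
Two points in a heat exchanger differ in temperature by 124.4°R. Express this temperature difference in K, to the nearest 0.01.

For a temperature interval the offset drops out; only the factor 5/9 applies.
124.4 × 5/9 = 69.11.

69.11 K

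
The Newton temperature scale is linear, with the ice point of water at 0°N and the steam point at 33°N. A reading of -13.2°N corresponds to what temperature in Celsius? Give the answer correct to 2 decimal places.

-40.00°C

Linear interpolation between the fixed points: C = (-13.2 - 0) × 100 / (33 - 0) = -40.0000°C.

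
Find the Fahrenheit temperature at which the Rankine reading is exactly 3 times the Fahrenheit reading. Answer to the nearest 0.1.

Let F be the Fahrenheit reading. The Rankine reading is R = 1·F + 459.67.
Require R = 3·F: 1·F + 459.67 = 3·F.
(-2)·F = -459.67  ⇒  F = 229.8.

229.8°F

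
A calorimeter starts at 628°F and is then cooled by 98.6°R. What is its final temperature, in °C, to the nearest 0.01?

Initial temperature in Celsius: (628 - 32) × 5/9 = 331.1111°C.
The 98.6°R change is an interval, so only the factor 5/9 applies: -98.6 × 5/9 = -54.7778°C.
Final Celsius temperature: 331.1111 - 54.7778 = 276.3333°C.

276.33°C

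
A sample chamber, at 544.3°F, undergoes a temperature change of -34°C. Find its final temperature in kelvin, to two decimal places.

523.76 K

Initial temperature in Celsius: (544.3 - 32) × 5/9 = 284.6111°C.
Final Celsius temperature: 284.6111 - 34.0000 = 250.6111°C.
In kelvin: 250.6111 + 273.15 = 523.76 K.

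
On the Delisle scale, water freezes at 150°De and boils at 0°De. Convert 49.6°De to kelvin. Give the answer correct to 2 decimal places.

340.08 K

Linear interpolation between the fixed points: C = (49.6 - 150) × 100 / (0 - 150) = 66.9333°C.
Then 66.9333 + 273.15 = 340.08 K.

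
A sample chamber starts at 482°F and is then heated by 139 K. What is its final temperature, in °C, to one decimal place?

389.0°C

Initial temperature in Celsius: (482 - 32) × 5/9 = 250.0000°C.
The 139 K change is an interval; Kelvin and Celsius degrees are the same size, so ΔC = +139°C.
Final Celsius temperature: 250.0000 + 139.0000 = 389.0000°C.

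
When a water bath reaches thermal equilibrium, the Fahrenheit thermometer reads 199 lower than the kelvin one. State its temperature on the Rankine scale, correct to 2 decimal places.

Let x be the kelvin reading; then the Fahrenheit reading is 1.8·x - 459.67.
(1.8·x - 459.67) - x = -199  ⇒  (0.8)·x = 260.67  ⇒  x = 325.8375 K.
In Celsius: 325.8375 - 273.15 = 52.6875°C.
In Rankine: 52.6875 × 1.8 + 491.67 = 586.51°R.

586.51°R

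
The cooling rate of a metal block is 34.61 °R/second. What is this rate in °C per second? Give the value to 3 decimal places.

19.228 °C/second

Since only a temperature interval is involved, the additive offset between the scales drops out.
A change of 1°R is a change of 5/9°C, so 34.61 × 5/9 = 19.228.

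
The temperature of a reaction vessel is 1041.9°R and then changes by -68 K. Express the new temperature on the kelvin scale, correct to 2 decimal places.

Initial temperature in Celsius: (1041.9 - 491.67) × 5/9 = 305.6833°C.
The 68 K change is an interval; Kelvin and Celsius degrees are the same size, so ΔC = -68°C.
Final Celsius temperature: 305.6833 - 68.0000 = 237.6833°C.
In kelvin: 237.6833 + 273.15 = 510.83 K.

510.83 K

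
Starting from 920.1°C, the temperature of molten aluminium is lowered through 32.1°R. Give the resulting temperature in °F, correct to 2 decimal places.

The 32.1°R change is an interval, so only the factor 5/9 applies: -32.1 × 5/9 = -17.8333°C.
Final Celsius temperature: 920.1000 - 17.8333 = 902.2667°C.
In Fahrenheit: 902.2667 × 1.8 + 32 = 1656.08°F.

1656.08°F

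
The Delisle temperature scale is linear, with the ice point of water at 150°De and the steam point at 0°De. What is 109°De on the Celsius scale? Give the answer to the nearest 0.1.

27.3°C

Linear interpolation between the fixed points: C = (109 - 150) × 100 / (0 - 150) = 27.3333°C.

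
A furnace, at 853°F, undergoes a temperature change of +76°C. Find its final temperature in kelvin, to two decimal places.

805.26 K

Initial temperature in Celsius: (853 - 32) × 5/9 = 456.1111°C.
Final Celsius temperature: 456.1111 + 76.0000 = 532.1111°C.
In kelvin: 532.1111 + 273.15 = 805.26 K.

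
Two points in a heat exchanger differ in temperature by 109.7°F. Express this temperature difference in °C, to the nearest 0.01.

An interval of 1°F corresponds to 5/9°C.
109.7 × 5/9 = 60.94.

60.94°C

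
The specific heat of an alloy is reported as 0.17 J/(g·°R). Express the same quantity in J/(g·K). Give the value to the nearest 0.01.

0.31 J/(g·K)

The quantity depends on a temperature interval, so only the ratio of degree sizes applies; the offset between the scales is irrelevant.
A change of 1 K is a change of 1.8°R, so per K the value is 0.17 × 1.8 = 0.31.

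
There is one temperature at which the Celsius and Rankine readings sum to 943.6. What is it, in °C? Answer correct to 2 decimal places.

Let C be the Celsius reading. The Rankine reading is R = 1.8·C + 491.67.
Require C + R = 943.6: (2.8)·C + 491.67 = 943.6.
C = (943.6 - 491.67) / (2.8) = 161.40.

161.40°C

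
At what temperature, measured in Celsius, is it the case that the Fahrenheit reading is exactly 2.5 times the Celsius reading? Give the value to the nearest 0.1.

45.7°C

Let C be the Celsius reading. The Fahrenheit reading is F = 1.8·C + 32.
Require F = 2.5·C: 1.8·C + 32 = 2.5·C.
(-0.7)·C = -32  ⇒  C = 45.7.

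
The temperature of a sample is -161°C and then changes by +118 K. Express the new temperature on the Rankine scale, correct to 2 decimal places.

The 118 K change is an interval; Kelvin and Celsius degrees are the same size, so ΔC = +118°C.
Final Celsius temperature: -161.0000 + 118.0000 = -43.0000°C.
In Rankine: -43.0000 × 1.8 + 491.67 = 414.27°R.

414.27°R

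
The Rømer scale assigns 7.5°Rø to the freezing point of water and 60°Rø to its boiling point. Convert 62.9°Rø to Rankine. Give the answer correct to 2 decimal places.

Linear interpolation between the fixed points: C = (62.9 - 7.5) × 100 / (60 - 7.5) = 105.5238°C.
Then 105.5238 × 1.8 + 491.67 = 681.61°R.

681.61°R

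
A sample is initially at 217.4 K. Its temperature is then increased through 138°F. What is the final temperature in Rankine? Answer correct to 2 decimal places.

529.32°R

Initial temperature in Celsius: 217.4 - 273.15 = -55.7500°C.
The 138°F change is an interval, so only the factor 5/9 applies: +138 × 5/9 = +76.6667°C.
Final Celsius temperature: -55.7500 + 76.6667 = 20.9167°C.
In Rankine: 20.9167 × 1.8 + 491.67 = 529.32°R.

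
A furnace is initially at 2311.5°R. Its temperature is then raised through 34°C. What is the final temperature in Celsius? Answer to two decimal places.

1045.02°C

Initial temperature in Celsius: (2311.5 - 491.67) × 5/9 = 1011.0167°C.
Final Celsius temperature: 1011.0167 + 34.0000 = 1045.0167°C.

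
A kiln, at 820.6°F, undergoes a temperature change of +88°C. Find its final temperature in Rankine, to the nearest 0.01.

Initial temperature in Celsius: (820.6 - 32) × 5/9 = 438.1111°C.
Final Celsius temperature: 438.1111 + 88.0000 = 526.1111°C.
In Rankine: 526.1111 × 1.8 + 491.67 = 1438.67°R.

1438.67°R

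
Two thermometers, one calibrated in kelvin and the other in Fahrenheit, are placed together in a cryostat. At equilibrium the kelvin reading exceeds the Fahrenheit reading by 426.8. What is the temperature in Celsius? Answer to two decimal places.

Let x be the kelvin reading; then the Fahrenheit reading is 1.8·x - 459.67.
(1.8·x - 459.67) - x = -426.8  ⇒  (0.8)·x = 32.87  ⇒  x = 41.0875 K.
In Celsius: 41.0875 - 273.15 = -232.06°C.

-232.06°C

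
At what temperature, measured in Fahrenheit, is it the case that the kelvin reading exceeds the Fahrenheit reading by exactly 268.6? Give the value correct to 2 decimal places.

-29.76°F

Let F be the Fahrenheit reading. The kelvin reading is K = 5/9·F + 255.372.
Require K - F = 268.6: (-4/9)·F + 255.372 = 268.6.
F = (268.6 - 255.372) / (-4/9) = -29.76.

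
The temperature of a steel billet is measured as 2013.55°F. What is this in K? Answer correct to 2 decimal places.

In Celsius: (2013.55 - 32) × 5/9 = 1100.8611°C.
In kelvin: 1100.8611 + 273.15 = 1374.01 K.

1374.01 K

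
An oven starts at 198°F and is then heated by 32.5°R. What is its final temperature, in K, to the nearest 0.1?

383.4 K

Initial temperature in Celsius: (198 - 32) × 5/9 = 92.2222°C.
The 32.5°R change is an interval, so only the factor 5/9 applies: +32.5 × 5/9 = +18.0556°C.
Final Celsius temperature: 92.2222 + 18.0556 = 110.2778°C.
In kelvin: 110.2778 + 273.15 = 383.4 K.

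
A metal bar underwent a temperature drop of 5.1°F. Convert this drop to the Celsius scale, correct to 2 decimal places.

Only the scale ratio 5/9 matters for a change in temperature.
5.1 × 5/9 = 2.83.

2.83°C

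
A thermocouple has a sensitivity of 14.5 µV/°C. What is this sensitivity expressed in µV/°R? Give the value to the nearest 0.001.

The quantity depends on a temperature interval, so only the ratio of degree sizes applies; the offset between the scales is irrelevant.
A change of 1°R is a change of 5/9°C, so per °R the value is 14.5 × 5/9 = 8.056.

8.056 µV/°R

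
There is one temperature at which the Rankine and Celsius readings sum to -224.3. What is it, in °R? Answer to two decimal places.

31.40°R

Let R be the Rankine reading. The Celsius reading is C = 5/9·R - 273.15.
Require R + C = -224.3: (14/9)·R - 273.15 = -224.3.
R = (-224.3 + 273.15) / (14/9) = 31.40.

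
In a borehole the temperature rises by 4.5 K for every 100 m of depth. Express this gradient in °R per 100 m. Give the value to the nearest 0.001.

Since only a temperature interval is involved, the additive offset between the scales drops out.
A change of 1 K is a change of 1.8°R, so 4.5 × 1.8 = 8.100.

8.100 °R/100 m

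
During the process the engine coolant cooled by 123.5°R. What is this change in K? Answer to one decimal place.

68.6 K

An interval of 1°R corresponds to 5/9 K.
123.5 × 5/9 = 68.6.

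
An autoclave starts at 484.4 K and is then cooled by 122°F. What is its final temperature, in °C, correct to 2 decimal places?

143.47°C

Initial temperature in Celsius: 484.4 - 273.15 = 211.2500°C.
The 122°F change is an interval, so only the factor 5/9 applies: -122 × 5/9 = -67.7778°C.
Final Celsius temperature: 211.2500 - 67.7778 = 143.4722°C.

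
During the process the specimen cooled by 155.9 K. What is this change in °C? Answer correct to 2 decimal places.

Kelvin and Celsius degrees are the same size, so the interval is unchanged: 155.90.

155.90°C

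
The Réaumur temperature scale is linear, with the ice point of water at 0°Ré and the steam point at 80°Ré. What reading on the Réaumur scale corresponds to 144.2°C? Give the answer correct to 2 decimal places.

Linearly onto the Réaumur scale: 0 + (144.2000 / 100) × (80 - 0) = 115.36°Ré.

115.36°Ré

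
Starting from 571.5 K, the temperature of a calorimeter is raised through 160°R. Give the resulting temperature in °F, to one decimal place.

Initial temperature in Celsius: 571.5 - 273.15 = 298.3500°C.
The 160°R change is an interval, so only the factor 5/9 applies: +160 × 5/9 = +88.8889°C.
Final Celsius temperature: 298.3500 + 88.8889 = 387.2389°C.
In Fahrenheit: 387.2389 × 1.8 + 32 = 729.0°F.

729.0°F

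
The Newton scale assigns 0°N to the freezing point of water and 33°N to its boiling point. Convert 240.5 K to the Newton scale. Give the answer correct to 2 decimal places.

-10.77°N

First in Celsius: 240.5 - 273.15 = -32.6500°C.
Linearly onto the Newton scale: 0 + (-32.6500 / 100) × (33 - 0) = -10.77°N.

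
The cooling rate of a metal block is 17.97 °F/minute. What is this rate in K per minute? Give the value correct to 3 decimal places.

Since only a temperature interval is involved, the additive offset between the scales drops out.
A change of 1°F is a change of 5/9 K, so 17.97 × 5/9 = 9.983.

9.983 K/minute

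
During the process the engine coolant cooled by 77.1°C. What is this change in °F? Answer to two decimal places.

138.78°F

For a temperature interval the offset drops out; only the factor 1.8 applies.
77.1 × 1.8 = 138.78.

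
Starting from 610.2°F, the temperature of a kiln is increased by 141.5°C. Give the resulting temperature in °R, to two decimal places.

Initial temperature in Celsius: (610.2 - 32) × 5/9 = 321.2222°C.
Final Celsius temperature: 321.2222 + 141.5000 = 462.7222°C.
In Rankine: 462.7222 × 1.8 + 491.67 = 1324.57°R.

1324.57°R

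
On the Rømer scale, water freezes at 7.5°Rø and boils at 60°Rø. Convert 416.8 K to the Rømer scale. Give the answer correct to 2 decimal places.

First in Celsius: 416.8 - 273.15 = 143.6500°C.
Linearly onto the Rømer scale: 7.5 + (143.6500 / 100) × (60 - 7.5) = 82.92°Rø.

82.92°Rø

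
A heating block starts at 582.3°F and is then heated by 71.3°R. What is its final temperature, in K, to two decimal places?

618.48 K

Initial temperature in Celsius: (582.3 - 32) × 5/9 = 305.7222°C.
The 71.3°R change is an interval, so only the factor 5/9 applies: +71.3 × 5/9 = +39.6111°C.
Final Celsius temperature: 305.7222 + 39.6111 = 345.3333°C.
In kelvin: 345.3333 + 273.15 = 618.48 K.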